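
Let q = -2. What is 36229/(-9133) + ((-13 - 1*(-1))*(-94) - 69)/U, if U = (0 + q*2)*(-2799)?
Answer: -131982679/34084356 ≈ -3.8722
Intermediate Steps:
U = 11196 (U = (0 - 2*2)*(-2799) = (0 - 4)*(-2799) = -4*(-2799) = 11196)
36229/(-9133) + ((-13 - 1*(-1))*(-94) - 69)/U = 36229/(-9133) + ((-13 - 1*(-1))*(-94) - 69)/11196 = 36229*(-1/9133) + ((-13 + 1)*(-94) - 69)*(1/11196) = -36229/9133 + (-12*(-94) - 69)*(1/11196) = -36229/9133 + (1128 - 69)*(1/11196) = -36229/9133 + 1059*(1/11196) = -36229/9133 + 353/3732 = -131982679/34084356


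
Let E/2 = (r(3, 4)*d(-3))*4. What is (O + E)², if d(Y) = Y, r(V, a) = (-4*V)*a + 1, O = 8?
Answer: 1290496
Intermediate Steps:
r(V, a) = 1 - 4*V*a (r(V, a) = -4*V*a + 1 = 1 - 4*V*a)
E = 1128 (E = 2*(((1 - 4*3*4)*(-3))*4) = 2*(((1 - 48)*(-3))*4) = 2*(-47*(-3)*4) = 2*(141*4) = 2*564 = 1128)
(O + E)² = (8 + 1128)² = 1136² = 1290496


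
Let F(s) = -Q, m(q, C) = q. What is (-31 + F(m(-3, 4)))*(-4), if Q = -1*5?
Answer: 104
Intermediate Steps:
Q = -5
F(s) = 5 (F(s) = -1*(-5) = 5)
(-31 + F(m(-3, 4)))*(-4) = (-31 + 5)*(-4) = -26*(-4) = 104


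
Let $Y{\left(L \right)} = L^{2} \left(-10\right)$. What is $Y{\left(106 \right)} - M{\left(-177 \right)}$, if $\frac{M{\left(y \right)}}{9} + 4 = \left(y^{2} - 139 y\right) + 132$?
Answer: $-616900$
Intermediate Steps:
$M{\left(y \right)} = 1152 - 1251 y + 9 y^{2}$ ($M{\left(y \right)} = -36 + 9 \left(\left(y^{2} - 139 y\right) + 132\right) = -36 + 9 \left(132 + y^{2} - 139 y\right) = -36 + \left(1188 - 1251 y + 9 y^{2}\right) = 1152 - 1251 y + 9 y^{2}$)
$Y{\left(L \right)} = - 10 L^{2}$
$Y{\left(106 \right)} - M{\left(-177 \right)} = - 10 \cdot 106^{2} - \left(1152 - -221427 + 9 \left(-177\right)^{2}\right) = \left(-10\right) 11236 - \left(1152 + 221427 + 9 \cdot 31329\right) = -112360 - \left(1152 + 221427 + 281961\right) = -112360 - 504540 = -616900$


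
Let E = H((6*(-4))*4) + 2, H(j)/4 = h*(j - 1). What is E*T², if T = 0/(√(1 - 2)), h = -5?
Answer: 0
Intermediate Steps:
H(j) = 20 - 20*j (H(j) = 4*(-5*(j - 1)) = 4*(-5*(-1 + j)) = 4*(5 - 5*j) = 20 - 20*j)
T = 0 (T = 0/(√(-1)) = 0/I = 0*(-I) = 0)
E = 1942 (E = (20 - 20*6*(-4)*4) + 2 = (20 - (-480)*4) + 2 = (20 - 20*(-96)) + 2 = (20 + 1920) + 2 = 1940 + 2 = 1942)
E*T² = 1942*0² = 1942*0 = 0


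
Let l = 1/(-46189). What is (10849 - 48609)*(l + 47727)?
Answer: -83240500299520/46189 ≈ -1.8022e+9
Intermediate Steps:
l = -1/46189 ≈ -2.1650e-5
(10849 - 48609)*(l + 47727) = (10849 - 48609)*(-1/46189 + 47727) = -37760*2204462402/46189 = -83240500299520/46189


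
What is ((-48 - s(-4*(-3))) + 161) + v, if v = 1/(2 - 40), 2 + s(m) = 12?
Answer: 3913/38 ≈ 102.97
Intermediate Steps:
s(m) = 10 (s(m) = -2 + 12 = 10)
v = -1/38 (v = 1/(-38) = -1/38 ≈ -0.026316)
((-48 - s(-4*(-3))) + 161) + v = ((-48 - 1*10) + 161) - 1/38 = ((-48 - 10) + 161) - 1/38 = (-58 + 161) - 1/38 = 103 - 1/38 = 3913/38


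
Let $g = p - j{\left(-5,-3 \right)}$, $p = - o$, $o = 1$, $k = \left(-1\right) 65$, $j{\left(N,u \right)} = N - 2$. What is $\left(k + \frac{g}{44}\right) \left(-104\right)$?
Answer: $\frac{74204}{11} \approx 6745.8$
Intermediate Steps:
$j{\left(N,u \right)} = -2 + N$ ($j{\left(N,u \right)} = N - 2 = -2 + N$)
$k = -65$
$p = -1$ ($p = \left(-1\right) 1 = -1$)
$g = 6$ ($g = -1 - \left(-2 - 5\right) = -1 - -7 = -1 + 7 = 6$)
$\left(k + \frac{g}{44}\right) \left(-104\right) = \left(-65 + \frac{6}{44}\right) \left(-104\right) = \left(-65 + 6 \cdot \frac{1}{44}\right) \left(-104\right) = \left(-65 + \frac{3}{22}\right) \left(-104\right) = \left(- \frac{1427}{22}\right) \left(-104\right) = \frac{74204}{11}$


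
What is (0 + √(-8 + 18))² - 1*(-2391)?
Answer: 2401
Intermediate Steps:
(0 + √(-8 + 18))² - 1*(-2391) = (0 + √10)² + 2391 = (√10)² + 2391 = 10 + 2391 = 2401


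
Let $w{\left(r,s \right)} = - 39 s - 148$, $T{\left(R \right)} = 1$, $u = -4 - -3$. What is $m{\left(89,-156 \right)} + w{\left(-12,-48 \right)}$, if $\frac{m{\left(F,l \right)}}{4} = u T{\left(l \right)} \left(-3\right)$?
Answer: $1736$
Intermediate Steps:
$u = -1$ ($u = -4 + 3 = -1$)
$m{\left(F,l \right)} = 12$ ($m{\left(F,l \right)} = 4 \left(-1\right) 1 \left(-3\right) = 4 \left(\left(-1\right) \left(-3\right)\right) = 4 \cdot 3 = 12$)
$w{\left(r,s \right)} = -148 - 39 s$
$m{\left(89,-156 \right)} + w{\left(-12,-48 \right)} = 12 - -1724 = 12 + \left(-148 + 1872\right) = 12 + 1724 = 1736$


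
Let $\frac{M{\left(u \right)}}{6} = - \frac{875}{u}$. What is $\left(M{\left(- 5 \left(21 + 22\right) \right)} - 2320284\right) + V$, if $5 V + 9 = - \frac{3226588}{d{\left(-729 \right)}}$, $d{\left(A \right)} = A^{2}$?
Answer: $- \frac{265112774933161}{114259815} \approx -2.3203 \cdot 10^{6}$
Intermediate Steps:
$V = - \frac{8009557}{2657205}$ ($V = - \frac{9}{5} + \frac{\left(-3226588\right) \frac{1}{\left(-729\right)^{2}}}{5} = - \frac{9}{5} + \frac{\left(-3226588\right) \frac{1}{531441}}{5} = - \frac{9}{5} + \frac{1}{5} \left(- \frac{3226588}{531441}\right) = - \frac{9}{5} - \frac{3226588}{2657205} = - \frac{8009557}{2657205} \approx -3.0143$)
$M{\left(u \right)} = - \frac{5250}{u}$ ($M{\left(u \right)} = 6 \left(- \frac{875}{u}\right) = - \frac{5250}{u}$)
$\left(M{\left(- 5 \left(21 + 22\right) \right)} - 2320284\right) + V = \left(- \frac{5250}{\left(-5\right) \left(21 + 22\right)} - 2320284\right) - \frac{8009557}{2657205} = \left(- \frac{5250}{\left(-5\right) 43} - 2320284\right) - \frac{8009557}{2657205} = \left(- \frac{5250}{-215} - 2320284\right) - \frac{8009557}{2657205} = \left(\left(-5250\right) \left(- \frac{1}{215}\right) - 2320284\right) - \frac{8009557}{2657205} = \left(\frac{1050}{43} - 2320284\right) - \frac{8009557}{2657205} = - \frac{99771162}{43} - \frac{8009557}{2657205} = - \frac{265112774933161}{114259815}$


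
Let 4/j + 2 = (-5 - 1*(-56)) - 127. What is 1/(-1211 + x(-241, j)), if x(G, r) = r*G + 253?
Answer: -39/36880 ≈ -0.0010575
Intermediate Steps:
j = -2/39 (j = 4/(-2 + ((-5 - 1*(-56)) - 127)) = 4/(-2 + ((-5 + 56) - 127)) = 4/(-2 + (51 - 127)) = 4/(-2 - 76) = 4/(-78) = 4*(-1/78) = -2/39 ≈ -0.051282)
x(G, r) = 253 + G*r (x(G, r) = G*r + 253 = 253 + G*r)
1/(-1211 + x(-241, j)) = 1/(-1211 + (253 - 241*(-2/39))) = 1/(-1211 + (253 + 482/39)) = 1/(-1211 + 10349/39) = 1/(-36880/39) = -39/36880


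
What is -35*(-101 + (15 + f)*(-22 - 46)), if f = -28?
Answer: -27405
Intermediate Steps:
-35*(-101 + (15 + f)*(-22 - 46)) = -35*(-101 + (15 - 28)*(-22 - 46)) = -35*(-101 - 13*(-68)) = -35*(-101 + 884) = -35*783 = -27405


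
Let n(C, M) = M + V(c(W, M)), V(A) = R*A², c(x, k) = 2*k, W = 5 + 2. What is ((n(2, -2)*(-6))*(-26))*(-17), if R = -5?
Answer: 217464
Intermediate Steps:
W = 7
V(A) = -5*A²
n(C, M) = M - 20*M² (n(C, M) = M - 5*4*M² = M - 20*M²)
((n(2, -2)*(-6))*(-26))*(-17) = ((-2*(1 - 20*(-2))*(-6))*(-26))*(-17) = ((-2*(1 + 40)*(-6))*(-26))*(-17) = ((-2*41*(-6))*(-26))*(-17) = (-82*(-6)*(-26))*(-17) = (492*(-26))*(-17) = -12792*(-17) = 217464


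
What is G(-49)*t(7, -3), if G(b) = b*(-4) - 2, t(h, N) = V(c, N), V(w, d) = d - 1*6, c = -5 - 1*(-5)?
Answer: -1746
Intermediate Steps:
c = 0 (c = -5 + 5 = 0)
V(w, d) = -6 + d (V(w, d) = d - 6 = -6 + d)
t(h, N) = -6 + N
G(b) = -2 - 4*b (G(b) = -4*b - 2 = -2 - 4*b)
G(-49)*t(7, -3) = (-2 - 4*(-49))*(-6 - 3) = (-2 + 196)*(-9) = 194*(-9) = -1746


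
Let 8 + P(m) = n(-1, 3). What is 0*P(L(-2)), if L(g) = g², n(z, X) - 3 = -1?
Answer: 0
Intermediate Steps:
n(z, X) = 2 (n(z, X) = 3 - 1 = 2)
P(m) = -6 (P(m) = -8 + 2 = -6)
0*P(L(-2)) = 0*(-6) = 0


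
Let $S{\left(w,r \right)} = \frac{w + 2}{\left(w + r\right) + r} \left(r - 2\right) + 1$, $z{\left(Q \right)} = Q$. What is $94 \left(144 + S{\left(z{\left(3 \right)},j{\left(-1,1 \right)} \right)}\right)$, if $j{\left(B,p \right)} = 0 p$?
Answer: $\frac{39950}{3} \approx 13317.0$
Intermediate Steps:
$j{\left(B,p \right)} = 0$
$S{\left(w,r \right)} = 1 + \frac{\left(-2 + r\right) \left(2 + w\right)}{w + 2 r}$ ($S{\left(w,r \right)} = \frac{2 + w}{\left(r + w\right) + r} \left(-2 + r\right) + 1 = \frac{2 + w}{w + 2 r} \left(-2 + r\right) + 1 = \frac{\left(-2 + r\right) \left(2 + w\right)}{w + 2 r} + 1 = 1 + \frac{\left(-2 + r\right) \left(2 + w\right)}{w + 2 r}$)
$94 \left(144 + S{\left(z{\left(3 \right)},j{\left(-1,1 \right)} \right)}\right) = 94 \left(144 + \frac{-4 - 3 + 4 \cdot 0 + 0 \cdot 3}{3 + 2 \cdot 0}\right) = 94 \left(144 + \frac{-4 - 3 + 0 + 0}{3 + 0}\right) = 94 \left(144 + \frac{1}{3} \left(-7\right)\right) = 94 \left(144 - \frac{7}{3}\right) = 94 \cdot \frac{425}{3} = \frac{39950}{3}$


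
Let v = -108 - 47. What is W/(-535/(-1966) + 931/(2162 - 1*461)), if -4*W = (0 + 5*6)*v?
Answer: 555370425/391483 ≈ 1418.6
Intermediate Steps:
v = -155
W = 2325/2 (W = -(0 + 5*6)*(-155)/4 = -(0 + 30)*(-155)/4 = -15*(-155)/2 = -¼*(-4650) = 2325/2 ≈ 1162.5)
W/(-535/(-1966) + 931/(2162 - 1*461)) = 2325/(2*(-535/(-1966) + 931/(2162 - 1*461))) = 2325/(2*(-535*(-1/1966) + 931/(2162 - 461))) = 2325/(2*(535/1966 + 931/1701)) = 2325/(2*(535/1966 + 931*(1/1701))) = 2325/(2*(535/1966 + 133/243)) = 2325/(2*(391483/477738)) = (2325/2)*(477738/391483) = 555370425/391483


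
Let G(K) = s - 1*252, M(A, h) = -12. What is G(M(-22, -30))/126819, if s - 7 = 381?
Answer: 136/126819 ≈ 0.0010724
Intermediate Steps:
s = 388 (s = 7 + 381 = 388)
G(K) = 136 (G(K) = 388 - 1*252 = 388 - 252 = 136)
G(M(-22, -30))/126819 = 136/126819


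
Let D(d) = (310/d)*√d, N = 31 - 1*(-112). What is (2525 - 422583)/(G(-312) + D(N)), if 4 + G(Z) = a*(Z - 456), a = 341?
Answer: 28293895058/17640289417 + 234205*√143/17640289417 ≈ 1.6041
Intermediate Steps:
N = 143 (N = 31 + 112 = 143)
D(d) = 310/√d
G(Z) = -155500 + 341*Z (G(Z) = -4 + 341*(Z - 456) = -4 + 341*(-456 + Z) = -4 + (-155496 + 341*Z) = -155500 + 341*Z)
(2525 - 422583)/(G(-312) + D(N)) = (2525 - 422583)/((-155500 + 341*(-312)) + 310/√143) = -420058/((-155500 - 106392) + 310*(√143/143)) = -420058/(-261892 + 310*√143/143)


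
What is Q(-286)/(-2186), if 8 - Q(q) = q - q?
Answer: -4/1093 ≈ -0.0036597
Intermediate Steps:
Q(q) = 8 (Q(q) = 8 - (q - q) = 8 - 1*0 = 8 + 0 = 8)
Q(-286)/(-2186) = 8/(-2186) = 8*(-1/2186) = -4/1093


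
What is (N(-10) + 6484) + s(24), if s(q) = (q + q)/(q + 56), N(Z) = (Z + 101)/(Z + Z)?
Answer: 129601/20 ≈ 6480.0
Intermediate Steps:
N(Z) = (101 + Z)/(2*Z) (N(Z) = (101 + Z)/((2*Z)) = (101 + Z)*(1/(2*Z)) = (101 + Z)/(2*Z))
s(q) = 2*q/(56 + q) (s(q) = (2*q)/(56 + q) = 2*q/(56 + q))
(N(-10) + 6484) + s(24) = ((½)*(101 - 10)/(-10) + 6484) + 2*24/(56 + 24) = ((½)*(-⅒)*91 + 6484) + 2*24/80 = (-91/20 + 6484) + 2*24*(1/80) = 129589/20 + ⅗ = 129601/20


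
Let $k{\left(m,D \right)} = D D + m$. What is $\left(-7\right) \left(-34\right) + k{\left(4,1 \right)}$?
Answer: $243$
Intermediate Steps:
$k{\left(m,D \right)} = m + D^{2}$ ($k{\left(m,D \right)} = D^{2} + m = m + D^{2}$)
$\left(-7\right) \left(-34\right) + k{\left(4,1 \right)} = \left(-7\right) \left(-34\right) + \left(4 + 1^{2}\right) = 238 + \left(4 + 1\right) = 238 + 5 = 243$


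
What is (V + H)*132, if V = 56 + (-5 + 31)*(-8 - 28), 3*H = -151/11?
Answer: -116764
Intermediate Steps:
H = -151/33 (H = (-151/11)/3 = (-151*1/11)/3 = (1/3)*(-151/11) = -151/33 ≈ -4.5758)
V = -880 (V = 56 + 26*(-36) = 56 - 936 = -880)
(V + H)*132 = (-880 - 151/33)*132 = -29191/33*132 = -116764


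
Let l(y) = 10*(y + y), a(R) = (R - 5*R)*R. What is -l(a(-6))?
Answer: 2880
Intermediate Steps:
a(R) = -4*R**2 (a(R) = (-4*R)*R = -4*R**2)
l(y) = 20*y (l(y) = 10*(2*y) = 20*y)
-l(a(-6)) = -20*(-4*(-6)**2) = -20*(-4*36) = -20*(-144) = -1*(-2880) = 2880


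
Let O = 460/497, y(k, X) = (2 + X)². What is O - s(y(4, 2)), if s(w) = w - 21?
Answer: 2945/497 ≈ 5.9256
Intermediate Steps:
O = 460/497 (O = 460*(1/497) = 460/497 ≈ 0.92555)
s(w) = -21 + w
O - s(y(4, 2)) = 460/497 - (-21 + (2 + 2)²) = 460/497 - (-21 + 4²) = 460/497 - (-21 + 16) = 460/497 - 1*(-5) = 460/497 + 5 = 2945/497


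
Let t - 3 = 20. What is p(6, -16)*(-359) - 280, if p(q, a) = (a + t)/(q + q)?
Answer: -5873/12 ≈ -489.42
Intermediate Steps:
t = 23 (t = 3 + 20 = 23)
p(q, a) = (23 + a)/(2*q) (p(q, a) = (a + 23)/(q + q) = (23 + a)/((2*q)) = (23 + a)*(1/(2*q)) = (23 + a)/(2*q))
p(6, -16)*(-359) - 280 = ((½)*(23 - 16)/6)*(-359) - 280 = ((½)*(⅙)*7)*(-359) - 280 = (7/12)*(-359) - 280 = -2513/12 - 280 = -5873/12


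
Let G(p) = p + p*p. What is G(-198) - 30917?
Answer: 8089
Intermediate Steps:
G(p) = p + p**2
G(-198) - 30917 = -198*(1 - 198) - 30917 = -198*(-197) - 30917 = 39006 - 30917 = 8089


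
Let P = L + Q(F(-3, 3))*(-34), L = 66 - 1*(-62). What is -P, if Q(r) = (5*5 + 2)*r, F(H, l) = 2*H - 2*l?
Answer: -11144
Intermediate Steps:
L = 128 (L = 66 + 62 = 128)
F(H, l) = -2*l + 2*H
Q(r) = 27*r (Q(r) = (25 + 2)*r = 27*r)
P = 11144 (P = 128 + (27*(-2*3 + 2*(-3)))*(-34) = 128 + (27*(-6 - 6))*(-34) = 128 + (27*(-12))*(-34) = 128 - 324*(-34) = 128 + 11016 = 11144)
-P = -1*11144 = -11144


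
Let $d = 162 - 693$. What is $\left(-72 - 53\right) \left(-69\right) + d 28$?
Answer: $-6243$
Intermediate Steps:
$d = -531$
$\left(-72 - 53\right) \left(-69\right) + d 28 = \left(-72 - 53\right) \left(-69\right) - 14868 = \left(-125\right) \left(-69\right) - 14868 = 8625 - 14868 = -6243$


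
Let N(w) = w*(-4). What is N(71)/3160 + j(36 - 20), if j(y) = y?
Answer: 12569/790 ≈ 15.910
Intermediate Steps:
N(w) = -4*w
N(71)/3160 + j(36 - 20) = -4*71/3160 + (36 - 20) = -284*1/3160 + 16 = -71/790 + 16 = 12569/790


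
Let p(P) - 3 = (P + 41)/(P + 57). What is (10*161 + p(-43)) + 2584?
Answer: 29378/7 ≈ 4196.9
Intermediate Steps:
p(P) = 3 + (41 + P)/(57 + P) (p(P) = 3 + (P + 41)/(P + 57) = 3 + (41 + P)/(57 + P))
(10*161 + p(-43)) + 2584 = (10*161 + 4*(53 - 43)/(57 - 43)) + 2584 = (1610 + 4*10/14) + 2584 = (1610 + 4*(1/14)*10) + 2584 = (1610 + 20/7) + 2584 = 11290/7 + 2584 = 29378/7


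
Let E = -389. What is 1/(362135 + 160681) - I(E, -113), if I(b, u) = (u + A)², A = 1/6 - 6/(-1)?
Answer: -17901263405/1568448 ≈ -11413.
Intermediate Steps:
A = 37/6 (A = 1*(⅙) - 6*(-1) = ⅙ + 6 = 37/6 ≈ 6.1667)
I(b, u) = (37/6 + u)² (I(b, u) = (u + 37/6)² = (37/6 + u)²)
1/(362135 + 160681) - I(E, -113) = 1/(362135 + 160681) - (37 + 6*(-113))²/36 = 1/522816 - (37 - 678)²/36 = 1/522816 - (-641)²/36 = 1/522816 - 410881/36 = -17901263405/1568448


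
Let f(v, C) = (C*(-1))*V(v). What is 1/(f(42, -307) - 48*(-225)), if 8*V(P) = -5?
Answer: 8/84865 ≈ 9.4267e-5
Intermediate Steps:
V(P) = -5/8 (V(P) = (1/8)*(-5) = -5/8)
f(v, C) = 5*C/8 (f(v, C) = (C*(-1))*(-5/8) = -C*(-5/8) = 5*C/8)
1/(f(42, -307) - 48*(-225)) = 1/((5/8)*(-307) - 48*(-225)) = 1/(-1535/8 + 10800) = 1/(84865/8) = 8/84865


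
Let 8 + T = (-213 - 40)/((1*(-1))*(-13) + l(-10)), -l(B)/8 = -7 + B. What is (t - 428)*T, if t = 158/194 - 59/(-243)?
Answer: 14541711260/3512079 ≈ 4140.5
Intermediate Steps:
l(B) = 56 - 8*B (l(B) = -8*(-7 + B) = 56 - 8*B)
t = 24920/23571 (t = 158*(1/194) - 59*(-1/243) = 79/97 + 59/243 = 24920/23571 ≈ 1.0572)
T = -1445/149 (T = -8 + (-213 - 40)/((1*(-1))*(-13) + (56 - 8*(-10))) = -8 - 253/(-1*(-13) + (56 + 80)) = -8 - 253/(13 + 136) = -8 - 253/149 = -1445/149 ≈ -9.6980)
(t - 428)*T = (24920/23571 - 428)*(-1445/149) = -10063468/23571*(-1445/149) = 14541711260/3512079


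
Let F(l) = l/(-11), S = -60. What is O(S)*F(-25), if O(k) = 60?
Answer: 1500/11 ≈ 136.36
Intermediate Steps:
F(l) = -l/11 (F(l) = l*(-1/11) = -l/11)
O(S)*F(-25) = 60*(-1/11*(-25)) = 60*(25/11) = 1500/11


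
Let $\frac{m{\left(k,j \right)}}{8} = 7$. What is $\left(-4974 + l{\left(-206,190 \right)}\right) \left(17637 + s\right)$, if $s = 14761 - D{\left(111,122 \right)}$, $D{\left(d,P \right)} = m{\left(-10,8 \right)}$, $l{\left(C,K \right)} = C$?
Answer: $-167531560$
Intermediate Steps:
$m{\left(k,j \right)} = 56$ ($m{\left(k,j \right)} = 8 \cdot 7 = 56$)
$D{\left(d,P \right)} = 56$
$s = 14705$ ($s = 14761 - 56 = 14705$)
$\left(-4974 + l{\left(-206,190 \right)}\right) \left(17637 + s\right) = \left(-4974 - 206\right) \left(17637 + 14705\right) = \left(-5180\right) 32342 = -167531560$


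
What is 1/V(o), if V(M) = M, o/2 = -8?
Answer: -1/16 ≈ -0.062500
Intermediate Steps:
o = -16 (o = 2*(-8) = -16)
1/V(o) = 1/(-16) = -1/16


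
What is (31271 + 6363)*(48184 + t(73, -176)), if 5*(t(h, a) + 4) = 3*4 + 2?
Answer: 9066557476/5 ≈ 1.8133e+9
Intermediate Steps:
t(h, a) = -6/5 (t(h, a) = -4 + (3*4 + 2)/5 = -4 + (12 + 2)/5 = -4 + (⅕)*14 = -4 + 14/5 = -6/5)
(31271 + 6363)*(48184 + t(73, -176)) = (31271 + 6363)*(48184 - 6/5) = 37634*(240914/5) = 9066557476/5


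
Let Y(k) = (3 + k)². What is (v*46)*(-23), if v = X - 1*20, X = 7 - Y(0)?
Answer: 23276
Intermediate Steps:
X = -2 (X = 7 - (3 + 0)² = 7 - 1*3² = 7 - 1*9 = 7 - 9 = -2)
v = -22 (v = -2 - 1*20 = -2 - 20 = -22)
(v*46)*(-23) = -22*46*(-23) = -1012*(-23) = 23276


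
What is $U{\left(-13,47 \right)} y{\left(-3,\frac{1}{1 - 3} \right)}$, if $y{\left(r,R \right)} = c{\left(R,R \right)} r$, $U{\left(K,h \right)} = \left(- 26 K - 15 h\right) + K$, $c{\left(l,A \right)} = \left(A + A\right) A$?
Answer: $570$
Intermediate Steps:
$c{\left(l,A \right)} = 2 A^{2}$ ($c{\left(l,A \right)} = 2 A A = 2 A^{2}$)
$U{\left(K,h \right)} = - 25 K - 15 h$
$y{\left(r,R \right)} = 2 r R^{2}$ ($y{\left(r,R \right)} = 2 R^{2} r = 2 r R^{2}$)
$U{\left(-13,47 \right)} y{\left(-3,\frac{1}{1 - 3} \right)} = \left(\left(-25\right) \left(-13\right) - 705\right) 2 \left(-3\right) \left(\frac{1}{1 - 3}\right)^{2} = \left(325 - 705\right) 2 \left(-3\right) \left(\frac{1}{-2}\right)^{2} = - 380 \cdot 2 \left(-3\right) \left(- \frac{1}{2}\right)^{2} = - 380 \cdot 2 \left(-3\right) \frac{1}{4} = \left(-380\right) \left(- \frac{3}{2}\right) = 570$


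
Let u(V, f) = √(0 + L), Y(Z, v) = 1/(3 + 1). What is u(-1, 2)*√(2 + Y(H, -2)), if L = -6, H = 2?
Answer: 3*I*√6/2 ≈ 3.6742*I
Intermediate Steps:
Y(Z, v) = ¼ (Y(Z, v) = 1/4 = ¼)
u(V, f) = I*√6 (u(V, f) = √(0 - 6) = √(-6) = I*√6)
u(-1, 2)*√(2 + Y(H, -2)) = (I*√6)*√(2 + ¼) = (I*√6)*√(9/4) = (I*√6)*(3/2) = 3*I*√6/2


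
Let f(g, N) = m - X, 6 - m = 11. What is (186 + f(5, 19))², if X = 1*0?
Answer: 32761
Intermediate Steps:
m = -5 (m = 6 - 1*11 = 6 - 11 = -5)
X = 0
f(g, N) = -5 (f(g, N) = -5 - 1*0 = -5 + 0 = -5)
(186 + f(5, 19))² = (186 - 5)² = 181² = 32761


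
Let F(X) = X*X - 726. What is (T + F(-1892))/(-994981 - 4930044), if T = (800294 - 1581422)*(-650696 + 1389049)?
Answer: 576744623246/5925025 ≈ 97341.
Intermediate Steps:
T = -576748202184 (T = -781128*738353 = -576748202184)
F(X) = -726 + X**2 (F(X) = X**2 - 726 = -726 + X**2)
(T + F(-1892))/(-994981 - 4930044) = (-576748202184 + (-726 + (-1892)**2))/(-994981 - 4930044) = (-576748202184 + (-726 + 3579664))/(-5925025) = (-576748202184 + 3578938)*(-1/5925025) = -576744623246*(-1/5925025) = 576744623246/5925025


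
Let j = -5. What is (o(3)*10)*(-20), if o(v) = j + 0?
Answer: 1000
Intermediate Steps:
o(v) = -5 (o(v) = -5 + 0 = -5)
(o(3)*10)*(-20) = -5*10*(-20) = -50*(-20) = 1000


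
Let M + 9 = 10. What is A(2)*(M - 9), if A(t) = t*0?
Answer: 0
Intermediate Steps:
M = 1 (M = -9 + 10 = 1)
A(t) = 0
A(2)*(M - 9) = 0*(1 - 9) = 0*(-8) = 0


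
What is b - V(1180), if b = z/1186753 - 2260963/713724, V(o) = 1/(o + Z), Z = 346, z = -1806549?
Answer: -3031503574281331/646271756905236 ≈ -4.6908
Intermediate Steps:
V(o) = 1/(346 + o) (V(o) = 1/(o + 346) = 1/(346 + o))
b = -3972582001615/847014098172 (b = -1806549/1186753 - 2260963/713724 = -3972582001615/847014098172 ≈ -4.6901)
b - V(1180) = -3972582001615/847014098172 - 1/(346 + 1180) = -3972582001615/847014098172 - 1/1526 = -3031503574281331/646271756905236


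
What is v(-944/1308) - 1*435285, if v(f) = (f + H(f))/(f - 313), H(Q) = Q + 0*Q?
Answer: -44654581823/102587 ≈ -4.3529e+5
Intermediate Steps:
H(Q) = Q (H(Q) = Q + 0 = Q)
v(f) = 2*f/(-313 + f) (v(f) = (f + f)/(f - 313) = (2*f)/(-313 + f) = 2*f/(-313 + f))
v(-944/1308) - 1*435285 = 2*(-944/1308)/(-313 - 944/1308) - 1*435285 = 2*(-944*1/1308)/(-313 - 944*1/1308) - 435285 = 2*(-236/327)/(-313 - 236/327) - 435285 = 2*(-236/327)/(-102587/327) - 435285 = 2*(-236/327)*(-327/102587) - 435285 = 472/102587 - 435285 = -44654581823/102587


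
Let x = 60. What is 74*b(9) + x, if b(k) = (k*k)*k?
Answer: 54006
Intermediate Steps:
b(k) = k**3 (b(k) = k**2*k = k**3)
74*b(9) + x = 74*9**3 + 60 = 74*729 + 60 = 53946 + 60 = 54006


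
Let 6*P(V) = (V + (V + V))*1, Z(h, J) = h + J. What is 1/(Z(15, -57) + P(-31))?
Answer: -2/115 ≈ -0.017391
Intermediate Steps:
Z(h, J) = J + h
P(V) = V/2 (P(V) = ((V + (V + V))*1)/6 = ((V + 2*V)*1)/6 = ((3*V)*1)/6 = (3*V)/6 = V/2)
1/(Z(15, -57) + P(-31)) = 1/((-57 + 15) + (½)*(-31)) = 1/(-42 - 31/2) = 1/(-115/2) = -2/115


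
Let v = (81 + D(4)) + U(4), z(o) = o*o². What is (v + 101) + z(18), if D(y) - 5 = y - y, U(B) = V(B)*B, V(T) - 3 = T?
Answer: 6047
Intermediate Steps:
V(T) = 3 + T
U(B) = B*(3 + B) (U(B) = (3 + B)*B = B*(3 + B))
D(y) = 5 (D(y) = 5 + (y - y) = 5 + 0 = 5)
z(o) = o³
v = 114 (v = (81 + 5) + 4*(3 + 4) = 86 + 4*7 = 86 + 28 = 114)
(v + 101) + z(18) = (114 + 101) + 18³ = 215 + 5832 = 6047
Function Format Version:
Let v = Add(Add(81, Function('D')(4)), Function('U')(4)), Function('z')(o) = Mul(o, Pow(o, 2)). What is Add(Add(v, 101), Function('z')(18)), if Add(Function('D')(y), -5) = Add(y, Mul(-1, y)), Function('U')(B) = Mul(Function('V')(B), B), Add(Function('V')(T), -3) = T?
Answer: 6047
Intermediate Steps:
Function('V')(T) = Add(3, T)
Function('U')(B) = Mul(B, Add(3, B)) (Function('U')(B) = Mul(Add(3, B), B) = Mul(B, Add(3, B)))
Function('D')(y) = 5 (Function('D')(y) = Add(5, Add(y, Mul(-1, y))) = Add(5, 0) = 5)
Function('z')(o) = Pow(o, 3)
v = 114 (v = Add(Add(81, 5), Mul(4, Add(3, 4))) = Add(86, Mul(4, 7)) = Add(86, 28) = 114)
Add(Add(v, 101), Function('z')(18)) = Add(Add(114, 101), Pow(18, 3)) = Add(215, 5832) = 6047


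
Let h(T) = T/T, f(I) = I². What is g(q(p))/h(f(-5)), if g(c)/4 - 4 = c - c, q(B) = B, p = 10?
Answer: 16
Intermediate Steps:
h(T) = 1
g(c) = 16 (g(c) = 16 + 4*(c - c) = 16 + 4*0 = 16 + 0 = 16)
g(q(p))/h(f(-5)) = 16/1 = 16*1 = 16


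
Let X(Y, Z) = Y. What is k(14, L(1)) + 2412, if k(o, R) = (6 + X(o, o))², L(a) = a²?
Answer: 2812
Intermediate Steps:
k(o, R) = (6 + o)²
k(14, L(1)) + 2412 = (6 + 14)² + 2412 = 20² + 2412 = 400 + 2412 = 2812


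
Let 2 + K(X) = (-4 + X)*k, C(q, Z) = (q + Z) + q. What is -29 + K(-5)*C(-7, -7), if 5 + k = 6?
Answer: 202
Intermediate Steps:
k = 1 (k = -5 + 6 = 1)
C(q, Z) = Z + 2*q (C(q, Z) = (Z + q) + q = Z + 2*q)
K(X) = -6 + X (K(X) = -2 + (-4 + X)*1 = -2 + (-4 + X) = -6 + X)
-29 + K(-5)*C(-7, -7) = -29 + (-6 - 5)*(-7 + 2*(-7)) = -29 - 11*(-7 - 14) = -29 - 11*(-21) = -29 + 231 = 202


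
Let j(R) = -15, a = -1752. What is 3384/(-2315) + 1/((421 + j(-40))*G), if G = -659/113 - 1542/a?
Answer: -112277219294/76782903715 ≈ -1.4623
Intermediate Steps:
G = -163387/32996 (G = -659/113 - 1542/(-1752) = -659*1/113 - 1542*(-1/1752) = -659/113 + 257/292 = -163387/32996 ≈ -4.9517)
3384/(-2315) + 1/((421 + j(-40))*G) = 3384/(-2315) + 1/((421 - 15)*(-163387/32996)) = 3384*(-1/2315) - 32996/163387/406 = -3384/2315 + (1/406)*(-32996/163387) = -3384/2315 - 16498/33167561 = -112277219294/76782903715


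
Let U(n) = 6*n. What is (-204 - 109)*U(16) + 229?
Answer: -29819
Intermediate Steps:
(-204 - 109)*U(16) + 229 = (-204 - 109)*(6*16) + 229 = -313*96 + 229 = -30048 + 229 = -29819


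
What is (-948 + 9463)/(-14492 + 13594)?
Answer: -8515/898 ≈ -9.4822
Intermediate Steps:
(-948 + 9463)/(-14492 + 13594) = 8515/(-898) = 8515*(-1/898) = -8515/898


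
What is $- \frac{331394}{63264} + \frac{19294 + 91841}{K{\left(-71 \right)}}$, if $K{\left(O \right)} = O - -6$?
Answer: $- \frac{705238525}{411216} \approx -1715.0$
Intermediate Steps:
$K{\left(O \right)} = 6 + O$ ($K{\left(O \right)} = O + 6 = 6 + O$)
$- \frac{331394}{63264} + \frac{19294 + 91841}{K{\left(-71 \right)}} = - \frac{331394}{63264} + \frac{19294 + 91841}{6 - 71} = \left(-331394\right) \frac{1}{63264} + \frac{111135}{-65} = - \frac{165697}{31632} + 111135 \left(- \frac{1}{65}\right) = - \frac{165697}{31632} - \frac{22227}{13} = - \frac{705238525}{411216}$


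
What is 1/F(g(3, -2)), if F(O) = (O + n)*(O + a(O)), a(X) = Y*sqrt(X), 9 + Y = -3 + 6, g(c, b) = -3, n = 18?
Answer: I/(45*(-I + 2*sqrt(3))) ≈ -0.0017094 + 0.0059215*I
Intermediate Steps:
Y = -6 (Y = -9 + (-3 + 6) = -9 + 3 = -6)
a(X) = -6*sqrt(X)
F(O) = (18 + O)*(O - 6*sqrt(O)) (F(O) = (O + 18)*(O - 6*sqrt(O)) = (18 + O)*(O - 6*sqrt(O)))
1/F(g(3, -2)) = 1/((-3)**2 - 108*I*sqrt(3) - (-18)*I*sqrt(3) + 18*(-3)) = 1/(9 - 108*I*sqrt(3) - (-18)*I*sqrt(3) - 54) = 1/(9 - 108*I*sqrt(3) + 18*I*sqrt(3) - 54) = 1/(-45 - 90*I*sqrt(3))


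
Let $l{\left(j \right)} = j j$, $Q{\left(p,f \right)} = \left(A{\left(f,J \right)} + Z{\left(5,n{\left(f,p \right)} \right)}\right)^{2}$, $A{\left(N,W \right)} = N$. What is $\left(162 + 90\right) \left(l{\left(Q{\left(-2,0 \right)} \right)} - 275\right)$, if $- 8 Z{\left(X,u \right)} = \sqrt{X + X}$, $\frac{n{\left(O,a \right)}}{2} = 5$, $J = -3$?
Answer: $- \frac{17739225}{256} \approx -69294.0$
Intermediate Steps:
$n{\left(O,a \right)} = 10$ ($n{\left(O,a \right)} = 2 \cdot 5 = 10$)
$Z{\left(X,u \right)} = - \frac{\sqrt{2} \sqrt{X}}{8}$ ($Z{\left(X,u \right)} = - \frac{\sqrt{X + X}}{8} = - \frac{\sqrt{2 X}}{8} = - \frac{\sqrt{2} \sqrt{X}}{8}$)
$Q{\left(p,f \right)} = \left(f - \frac{\sqrt{10}}{8}\right)^{2}$ ($Q{\left(p,f \right)} = \left(f - \frac{\sqrt{2} \sqrt{5}}{8}\right)^{2} = \left(f - \frac{\sqrt{10}}{8}\right)^{2}$)
$l{\left(j \right)} = j^{2}$
$\left(162 + 90\right) \left(l{\left(Q{\left(-2,0 \right)} \right)} - 275\right) = \left(162 + 90\right) \left(\left(\frac{\left(- \sqrt{10} + 8 \cdot 0\right)^{2}}{64}\right)^{2} - 275\right) = 252 \left(\left(\frac{\left(- \sqrt{10} + 0\right)^{2}}{64}\right)^{2} - 275\right) = 252 \left(\left(\frac{\left(- \sqrt{10}\right)^{2}}{64}\right)^{2} - 275\right) = 252 \left(\left(\frac{1}{64} \cdot 10\right)^{2} - 275\right) = 252 \left(\left(\frac{5}{32}\right)^{2} - 275\right) = 252 \left(\frac{25}{1024} - 275\right) = 252 \left(- \frac{281575}{1024}\right) = - \frac{17739225}{256}$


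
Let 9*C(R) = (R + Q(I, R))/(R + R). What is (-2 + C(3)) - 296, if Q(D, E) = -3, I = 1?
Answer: -298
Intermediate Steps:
C(R) = (-3 + R)/(18*R) (C(R) = ((R - 3)/(R + R))/9 = ((-3 + R)/((2*R)))/9 = ((-3 + R)*(1/(2*R)))/9 = ((-3 + R)/(2*R))/9 = (-3 + R)/(18*R))
(-2 + C(3)) - 296 = (-2 + (1/18)*(-3 + 3)/3) - 296 = (-2 + (1/18)*(1/3)*0) - 296 = (-2 + 0) - 296 = -2 - 296 = -298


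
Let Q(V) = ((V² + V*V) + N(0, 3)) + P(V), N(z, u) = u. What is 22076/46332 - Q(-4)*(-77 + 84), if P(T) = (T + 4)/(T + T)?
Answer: -2832316/11583 ≈ -244.52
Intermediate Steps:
P(T) = (4 + T)/(2*T) (P(T) = (4 + T)/((2*T)) = (4 + T)*(1/(2*T)) = (4 + T)/(2*T))
Q(V) = 3 + 2*V² + (4 + V)/(2*V) (Q(V) = ((V² + V*V) + 3) + (4 + V)/(2*V) = ((V² + V²) + 3) + (4 + V)/(2*V) = (2*V² + 3) + (4 + V)/(2*V) = (3 + 2*V²) + (4 + V)/(2*V) = 3 + 2*V² + (4 + V)/(2*V))
22076/46332 - Q(-4)*(-77 + 84) = 22076/46332 - (7/2 + 2/(-4) + 2*(-4)²)*(-77 + 84) = 22076*(1/46332) - (7/2 + 2*(-¼) + 2*16)*7 = 5519/11583 - (7/2 - ½ + 32)*7 = 5519/11583 - 35*7 = 5519/11583 - 1*245 = 5519/11583 - 245 = -2832316/11583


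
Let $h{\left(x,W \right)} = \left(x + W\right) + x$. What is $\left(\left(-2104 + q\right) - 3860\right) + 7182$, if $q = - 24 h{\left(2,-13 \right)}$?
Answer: $1434$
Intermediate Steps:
$h{\left(x,W \right)} = W + 2 x$ ($h{\left(x,W \right)} = \left(W + x\right) + x = W + 2 x$)
$q = 216$ ($q = - 24 \left(-13 + 2 \cdot 2\right) = - 24 \left(-13 + 4\right) = \left(-24\right) \left(-9\right) = 216$)
$\left(\left(-2104 + q\right) - 3860\right) + 7182 = \left(\left(-2104 + 216\right) - 3860\right) + 7182 = \left(-1888 - 3860\right) + 7182 = -5748 + 7182 = 1434$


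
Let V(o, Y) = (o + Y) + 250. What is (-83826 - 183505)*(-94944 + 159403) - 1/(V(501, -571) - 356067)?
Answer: -6132605255275022/355887 ≈ -1.7232e+10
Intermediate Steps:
V(o, Y) = 250 + Y + o (V(o, Y) = (Y + o) + 250 = 250 + Y + o)
(-83826 - 183505)*(-94944 + 159403) - 1/(V(501, -571) - 356067) = (-83826 - 183505)*(-94944 + 159403) - 1/((250 - 571 + 501) - 356067) = -267331*64459 - 1/(180 - 356067) = -17231888929 - 1/(-355887) = -17231888929 - 1*(-1/355887) = -17231888929 + 1/355887 = -6132605255275022/355887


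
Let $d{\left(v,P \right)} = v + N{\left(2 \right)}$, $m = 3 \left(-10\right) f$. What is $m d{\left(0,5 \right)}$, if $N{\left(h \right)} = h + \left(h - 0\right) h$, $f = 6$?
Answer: $-1080$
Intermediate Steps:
$N{\left(h \right)} = h + h^{2}$ ($N{\left(h \right)} = h + \left(h + 0\right) h = h + h h = h + h^{2}$)
$m = -180$ ($m = 3 \left(-10\right) 6 = \left(-30\right) 6 = -180$)
$d{\left(v,P \right)} = 6 + v$ ($d{\left(v,P \right)} = v + 2 \left(1 + 2\right) = v + 2 \cdot 3 = v + 6 = 6 + v$)
$m d{\left(0,5 \right)} = - 180 \left(6 + 0\right) = \left(-180\right) 6 = -1080$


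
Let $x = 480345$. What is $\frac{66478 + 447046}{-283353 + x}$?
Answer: $\frac{128381}{49248} \approx 2.6068$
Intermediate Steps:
$\frac{66478 + 447046}{-283353 + x} = \frac{66478 + 447046}{-283353 + 480345} = \frac{513524}{196992} = 513524 \cdot \frac{1}{196992} = \frac{128381}{49248}$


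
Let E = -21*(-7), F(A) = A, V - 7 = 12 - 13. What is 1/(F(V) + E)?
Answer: 1/153 ≈ 0.0065359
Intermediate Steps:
V = 6 (V = 7 + (12 - 13) = 7 - 1 = 6)
E = 147
1/(F(V) + E) = 1/(6 + 147) = 1/153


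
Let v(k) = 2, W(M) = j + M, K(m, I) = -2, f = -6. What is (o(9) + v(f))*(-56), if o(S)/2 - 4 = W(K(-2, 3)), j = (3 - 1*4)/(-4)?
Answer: -364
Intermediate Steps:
j = ¼ (j = (3 - 4)*(-¼) = -1*(-¼) = ¼ ≈ 0.25000)
W(M) = ¼ + M
o(S) = 9/2 (o(S) = 8 + 2*(¼ - 2) = 8 + 2*(-7/4) = 8 - 7/2 = 9/2)
(o(9) + v(f))*(-56) = (9/2 + 2)*(-56) = (13/2)*(-56) = -364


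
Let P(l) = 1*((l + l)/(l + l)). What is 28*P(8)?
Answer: 28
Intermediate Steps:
P(l) = 1 (P(l) = 1*((2*l)/((2*l))) = 1*((2*l)*(1/(2*l))) = 1*1 = 1)
28*P(8) = 28*1 = 28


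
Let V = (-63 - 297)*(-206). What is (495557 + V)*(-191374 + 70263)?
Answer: -68998995587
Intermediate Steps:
V = 74160 (V = -360*(-206) = 74160)
(495557 + V)*(-191374 + 70263) = (495557 + 74160)*(-191374 + 70263) = 569717*(-121111) = -68998995587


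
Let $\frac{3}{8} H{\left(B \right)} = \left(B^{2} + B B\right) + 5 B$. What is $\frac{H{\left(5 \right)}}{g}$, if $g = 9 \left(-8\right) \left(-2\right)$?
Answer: $\frac{25}{18} \approx 1.3889$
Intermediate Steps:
$H{\left(B \right)} = \frac{16 B^{2}}{3} + \frac{40 B}{3}$ ($H{\left(B \right)} = \frac{8 \left(\left(B^{2} + B B\right) + 5 B\right)}{3} = \frac{8 \left(\left(B^{2} + B^{2}\right) + 5 B\right)}{3} = \frac{8 \left(2 B^{2} + 5 B\right)}{3} = \frac{16 B^{2}}{3} + \frac{40 B}{3}$)
$g = 144$ ($g = \left(-72\right) \left(-2\right) = 144$)
$\frac{H{\left(5 \right)}}{g} = \frac{\frac{8}{3} \cdot 5 \left(5 + 2 \cdot 5\right)}{144} = \frac{8}{3} \cdot 5 \left(5 + 10\right) \frac{1}{144} = \frac{8}{3} \cdot 5 \cdot 15 \cdot \frac{1}{144} = 200 \cdot \frac{1}{144} = \frac{25}{18}$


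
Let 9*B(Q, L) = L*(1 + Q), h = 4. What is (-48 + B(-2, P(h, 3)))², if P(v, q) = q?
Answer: 21025/9 ≈ 2336.1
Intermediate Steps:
B(Q, L) = L*(1 + Q)/9 (B(Q, L) = (L*(1 + Q))/9 = L*(1 + Q)/9)
(-48 + B(-2, P(h, 3)))² = (-48 + (⅑)*3*(1 - 2))² = (-48 + (⅑)*3*(-1))² = (-48 - ⅓)² = (-145/3)² = 21025/9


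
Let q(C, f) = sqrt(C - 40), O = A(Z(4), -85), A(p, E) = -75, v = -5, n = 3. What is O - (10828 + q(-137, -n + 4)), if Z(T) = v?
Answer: -10903 - I*sqrt(177) ≈ -10903.0 - 13.304*I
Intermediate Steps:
Z(T) = -5
O = -75
q(C, f) = sqrt(-40 + C)
O - (10828 + q(-137, -n + 4)) = -75 - (10828 + sqrt(-40 - 137)) = -75 - (10828 + sqrt(-177)) = -75 - (10828 + I*sqrt(177)) = -75 + (-10828 - I*sqrt(177)) = -10903 - I*sqrt(177)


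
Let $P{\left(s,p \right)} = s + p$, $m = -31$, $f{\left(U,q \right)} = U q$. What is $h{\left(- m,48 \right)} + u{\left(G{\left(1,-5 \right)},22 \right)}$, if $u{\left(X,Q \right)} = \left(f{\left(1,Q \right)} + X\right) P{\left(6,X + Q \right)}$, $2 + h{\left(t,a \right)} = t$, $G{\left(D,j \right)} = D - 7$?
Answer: $381$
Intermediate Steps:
$G{\left(D,j \right)} = -7 + D$
$h{\left(t,a \right)} = -2 + t$
$P{\left(s,p \right)} = p + s$
$u{\left(X,Q \right)} = \left(Q + X\right) \left(6 + Q + X\right)$ ($u{\left(X,Q \right)} = \left(1 Q + X\right) \left(\left(X + Q\right) + 6\right) = \left(Q + X\right) \left(\left(Q + X\right) + 6\right) = \left(Q + X\right) \left(6 + Q + X\right)$)
$h{\left(- m,48 \right)} + u{\left(G{\left(1,-5 \right)},22 \right)} = \left(-2 - -31\right) + \left(22 + \left(-7 + 1\right)\right) \left(6 + 22 + \left(-7 + 1\right)\right) = \left(-2 + 31\right) + \left(22 - 6\right) \left(6 + 22 - 6\right) = 29 + 16 \cdot 22 = 29 + 352 = 381$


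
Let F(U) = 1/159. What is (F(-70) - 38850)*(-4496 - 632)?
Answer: 31676420072/159 ≈ 1.9922e+8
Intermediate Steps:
F(U) = 1/159
(F(-70) - 38850)*(-4496 - 632) = (1/159 - 38850)*(-4496 - 632) = -6177149/159*(-5128) = 31676420072/159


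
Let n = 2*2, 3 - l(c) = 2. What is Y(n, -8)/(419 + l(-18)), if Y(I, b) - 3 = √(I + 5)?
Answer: 1/70 ≈ 0.014286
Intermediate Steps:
l(c) = 1 (l(c) = 3 - 1*2 = 3 - 2 = 1)
n = 4
Y(I, b) = 3 + √(5 + I) (Y(I, b) = 3 + √(I + 5) = 3 + √(5 + I))
Y(n, -8)/(419 + l(-18)) = (3 + √(5 + 4))/(419 + 1) = (3 + √9)/420 = (3 + 3)/420 = (1/420)*6 = 1/70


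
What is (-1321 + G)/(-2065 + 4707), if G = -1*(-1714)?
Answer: 393/2642 ≈ 0.14875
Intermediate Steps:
G = 1714
(-1321 + G)/(-2065 + 4707) = (-1321 + 1714)/(-2065 + 4707) = 393/2642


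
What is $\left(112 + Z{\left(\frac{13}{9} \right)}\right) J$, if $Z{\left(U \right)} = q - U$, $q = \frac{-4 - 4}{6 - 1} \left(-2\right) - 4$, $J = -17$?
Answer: $- \frac{83963}{45} \approx -1865.8$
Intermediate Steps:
$q = - \frac{4}{5}$ ($q = - \frac{8}{5} \left(-2\right) - 4 = \left(-8\right) \frac{1}{5} \left(-2\right) - 4 = \left(- \frac{8}{5}\right) \left(-2\right) - 4 = \frac{16}{5} - 4 = - \frac{4}{5} \approx -0.8$)
$Z{\left(U \right)} = - \frac{4}{5} - U$
$\left(112 + Z{\left(\frac{13}{9} \right)}\right) J = \left(112 - \left(\frac{4}{5} + \frac{13}{9}\right)\right) \left(-17\right) = \left(112 - \left(\frac{4}{5} + 13 \cdot \frac{1}{9}\right)\right) \left(-17\right) = \left(112 - \frac{101}{45}\right) \left(-17\right) = \frac{4939}{45} \left(-17\right) = - \frac{83963}{45}$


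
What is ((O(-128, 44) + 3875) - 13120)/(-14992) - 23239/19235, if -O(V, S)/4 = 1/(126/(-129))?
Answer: -3583655983/6055793520 ≈ -0.59177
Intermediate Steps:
O(V, S) = 86/21 (O(V, S) = -4/(126/(-129)) = -4/(126*(-1/129)) = -4/(-42/43) = -4*(-43/42) = 86/21)
((O(-128, 44) + 3875) - 13120)/(-14992) - 23239/19235 = ((86/21 + 3875) - 13120)/(-14992) - 23239/19235 = (81461/21 - 13120)*(-1/14992) - 23239*1/19235 = -194059/21*(-1/14992) - 23239/19235 = 194059/314832 - 23239/19235 = -3583655983/6055793520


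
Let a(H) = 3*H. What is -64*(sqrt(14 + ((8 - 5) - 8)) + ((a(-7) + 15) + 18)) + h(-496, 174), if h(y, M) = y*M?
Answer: -87264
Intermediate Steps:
h(y, M) = M*y
-64*(sqrt(14 + ((8 - 5) - 8)) + ((a(-7) + 15) + 18)) + h(-496, 174) = -64*(sqrt(14 + ((8 - 5) - 8)) + ((3*(-7) + 15) + 18)) + 174*(-496) = -64*(sqrt(14 + (3 - 8)) + ((-21 + 15) + 18)) - 86304 = -64*(sqrt(14 - 5) + (-6 + 18)) - 86304 = -64*(sqrt(9) + 12) - 86304 = -64*(3 + 12) - 86304 = -64*15 - 86304 = -960 - 86304 = -87264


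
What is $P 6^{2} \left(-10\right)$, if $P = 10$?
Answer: $-3600$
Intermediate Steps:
$P 6^{2} \left(-10\right) = 10 \cdot 6^{2} \left(-10\right) = 10 \cdot 36 \left(-10\right) = 360 \left(-10\right) = -3600$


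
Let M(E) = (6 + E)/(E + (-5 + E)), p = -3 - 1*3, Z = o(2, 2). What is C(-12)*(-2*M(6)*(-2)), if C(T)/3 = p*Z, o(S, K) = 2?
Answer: -1728/7 ≈ -246.86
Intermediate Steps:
Z = 2
p = -6 (p = -3 - 3 = -6)
M(E) = (6 + E)/(-5 + 2*E)
C(T) = -36 (C(T) = 3*(-6*2) = 3*(-12) = -36)
C(-12)*(-2*M(6)*(-2)) = -36*(-2*(6 + 6)/(-5 + 2*6))*(-2) = -36*(-2*12/(-5 + 12))*(-2) = -36*(-2*12/7)*(-2) = -(-864)*(-2)/7 = -36*48/7 = -1728/7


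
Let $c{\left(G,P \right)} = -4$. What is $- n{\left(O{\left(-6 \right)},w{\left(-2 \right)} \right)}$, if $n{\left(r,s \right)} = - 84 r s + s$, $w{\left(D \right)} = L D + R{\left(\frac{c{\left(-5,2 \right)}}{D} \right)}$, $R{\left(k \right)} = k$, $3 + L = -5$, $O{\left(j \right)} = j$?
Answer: $-9090$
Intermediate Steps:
$L = -8$ ($L = -3 - 5 = -8$)
$w{\left(D \right)} = - 8 D - \frac{4}{D}$
$n{\left(r,s \right)} = s - 84 r s$ ($n{\left(r,s \right)} = - 84 r s + s = s - 84 r s$)
$- n{\left(O{\left(-6 \right)},w{\left(-2 \right)} \right)} = - \left(\left(-8\right) \left(-2\right) - \frac{4}{-2}\right) \left(1 - -504\right) = - \left(16 - -2\right) \left(1 + 504\right) = - \left(16 + 2\right) 505 = - 18 \cdot 505 = \left(-1\right) 9090 = -9090$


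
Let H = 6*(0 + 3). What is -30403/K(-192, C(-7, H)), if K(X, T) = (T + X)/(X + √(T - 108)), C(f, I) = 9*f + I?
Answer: -1945792/79 + 30403*I*√17/79 ≈ -24630.0 + 1586.8*I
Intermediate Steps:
H = 18 (H = 6*3 = 18)
C(f, I) = I + 9*f
K(X, T) = (T + X)/(X + √(-108 + T))
-30403/K(-192, C(-7, H)) = -30403*(-192 + √(-108 + (18 + 9*(-7))))/((18 + 9*(-7)) - 192) = -30403*(-192 + √(-108 + (18 - 63)))/((18 - 63) - 192) = -30403*(-192 + √(-108 - 45))/(-45 - 192) = -(1945792/79 - 30403*I*√17/79) = -30403*(64/79 - I*√17/79) = -1945792/79 + 30403*I*√17/79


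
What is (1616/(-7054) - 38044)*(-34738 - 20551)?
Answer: 7418788376844/3527 ≈ 2.1034e+9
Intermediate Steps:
(1616/(-7054) - 38044)*(-34738 - 20551) = (1616*(-1/7054) - 38044)*(-55289) = (-808/3527 - 38044)*(-55289) = -134181996/3527*(-55289) = 7418788376844/3527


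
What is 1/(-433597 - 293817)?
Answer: -1/727414 ≈ -1.3747e-6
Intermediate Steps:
1/(-433597 - 293817) = 1/(-727414) = -1/727414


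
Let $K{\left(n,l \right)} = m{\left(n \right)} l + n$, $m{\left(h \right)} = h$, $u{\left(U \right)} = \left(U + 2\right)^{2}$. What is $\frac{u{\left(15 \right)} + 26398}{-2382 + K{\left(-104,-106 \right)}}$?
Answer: $\frac{26687}{8538} \approx 3.1257$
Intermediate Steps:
$u{\left(U \right)} = \left(2 + U\right)^{2}$
$K{\left(n,l \right)} = n + l n$ ($K{\left(n,l \right)} = n l + n = l n + n = n + l n$)
$\frac{u{\left(15 \right)} + 26398}{-2382 + K{\left(-104,-106 \right)}} = \frac{\left(2 + 15\right)^{2} + 26398}{-2382 - 104 \left(1 - 106\right)} = \frac{17^{2} + 26398}{-2382 - -10920} = \frac{289 + 26398}{-2382 + 10920} = \frac{26687}{8538}$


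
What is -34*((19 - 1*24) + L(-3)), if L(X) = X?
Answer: 272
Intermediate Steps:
-34*((19 - 1*24) + L(-3)) = -34*((19 - 1*24) - 3) = -34*((19 - 24) - 3) = -34*(-5 - 3) = -34*(-8) = 272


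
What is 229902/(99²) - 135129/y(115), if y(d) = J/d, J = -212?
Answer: 50784887353/692604 ≈ 73325.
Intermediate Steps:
y(d) = -212/d
229902/(99²) - 135129/y(115) = 229902/(99²) - 135129/((-212/115)) = 229902/9801 - 135129/((-212*1/115)) = 229902*(1/9801) - 135129/(-212/115) = 76634/3267 - 135129*(-115/212) = 76634/3267 + 15539835/212 = 50784887353/692604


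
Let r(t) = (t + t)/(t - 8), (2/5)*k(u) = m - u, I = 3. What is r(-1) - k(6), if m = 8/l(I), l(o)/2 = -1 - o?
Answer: 319/18 ≈ 17.722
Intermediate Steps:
l(o) = -2 - 2*o (l(o) = 2*(-1 - o) = -2 - 2*o)
m = -1 (m = 8/(-2 - 2*3) = 8/(-2 - 6) = 8/(-8) = 8*(-1/8) = -1)
k(u) = -5/2 - 5*u/2 (k(u) = 5*(-1 - u)/2 = -5/2 - 5*u/2)
r(t) = 2*t/(-8 + t) (r(t) = (2*t)/(-8 + t) = 2*t/(-8 + t))
r(-1) - k(6) = 2*(-1)/(-8 - 1) - (-5/2 - 5/2*6) = 2*(-1)/(-9) - (-5/2 - 15) = 2*(-1)*(-1/9) - 1*(-35/2) = 2/9 + 35/2 = 319/18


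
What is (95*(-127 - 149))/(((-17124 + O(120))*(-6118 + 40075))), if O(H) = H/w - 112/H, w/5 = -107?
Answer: 2337950/51852108847 ≈ 4.5089e-5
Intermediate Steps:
w = -535 (w = 5*(-107) = -535)
O(H) = -112/H - H/535 (O(H) = H/(-535) - 112/H = H*(-1/535) - 112/H = -H/535 - 112/H = -112/H - H/535)
(95*(-127 - 149))/(((-17124 + O(120))*(-6118 + 40075))) = (95*(-127 - 149))/(((-17124 + (-112/120 - 1/535*120))*(-6118 + 40075))) = (95*(-276))/(((-17124 + (-112*1/120 - 24/107))*33957)) = -26220*1/(33957*(-17124 + (-14/15 - 24/107))) = -26220*1/(33957*(-17124 - 1858/1605)) = -26220/((-27485878/1605*33957)) = -26220/(-311112653082/535) = -26220*(-535/311112653082) = 2337950/51852108847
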